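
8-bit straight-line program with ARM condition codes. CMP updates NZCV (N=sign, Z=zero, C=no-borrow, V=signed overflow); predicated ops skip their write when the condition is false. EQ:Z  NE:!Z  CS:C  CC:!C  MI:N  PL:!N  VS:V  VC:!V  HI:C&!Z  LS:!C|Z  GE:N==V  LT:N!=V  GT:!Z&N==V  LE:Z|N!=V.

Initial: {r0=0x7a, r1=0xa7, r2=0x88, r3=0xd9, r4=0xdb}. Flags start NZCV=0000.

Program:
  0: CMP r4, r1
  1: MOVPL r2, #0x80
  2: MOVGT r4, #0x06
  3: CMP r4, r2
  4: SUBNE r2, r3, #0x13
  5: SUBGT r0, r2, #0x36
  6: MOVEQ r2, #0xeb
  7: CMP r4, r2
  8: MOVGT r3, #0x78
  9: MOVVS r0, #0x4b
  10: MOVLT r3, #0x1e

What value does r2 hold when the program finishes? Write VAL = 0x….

VAL = 0xc6

0: ✓ CMP  NZCV=0010
1: ✓ MOVPL  r2←0x80
2: ✓ MOVGT  r4←0x06
3: ✓ CMP  NZCV=1001
4: ✓ SUBNE  r2←0xc6
5: ✓ SUBGT  r0←0x90
6: · MOVEQ
7: ✓ CMP  NZCV=0000
8: ✓ MOVGT  r3←0x78
9: · MOVVS
10: · MOVLT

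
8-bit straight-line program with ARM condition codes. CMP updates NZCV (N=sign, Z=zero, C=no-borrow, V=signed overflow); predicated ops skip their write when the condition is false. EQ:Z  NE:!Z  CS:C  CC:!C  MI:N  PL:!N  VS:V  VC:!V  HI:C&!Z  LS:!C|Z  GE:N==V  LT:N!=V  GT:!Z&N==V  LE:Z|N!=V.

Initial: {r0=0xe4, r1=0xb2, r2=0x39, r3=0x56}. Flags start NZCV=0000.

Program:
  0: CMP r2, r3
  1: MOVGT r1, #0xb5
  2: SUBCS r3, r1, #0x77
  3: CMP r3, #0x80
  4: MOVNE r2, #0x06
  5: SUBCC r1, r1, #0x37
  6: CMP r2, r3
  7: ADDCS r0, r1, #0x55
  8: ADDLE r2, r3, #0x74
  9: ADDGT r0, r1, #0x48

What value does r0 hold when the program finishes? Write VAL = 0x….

[0] flags=1000 → (cmp)
[1] flags=1000 GT?F → skip
[2] flags=1000 CS?F → skip
[3] flags=1001 → (cmp)
[4] flags=1001 NE?T → r2=0x06
[5] flags=1001 CC?T → r1=0x7b
[6] flags=1000 → (cmp)
[7] flags=1000 CS?F → skip
[8] flags=1000 LE?T → r2=0xca
[9] flags=1000 GT?F → skip

VAL = 0xe4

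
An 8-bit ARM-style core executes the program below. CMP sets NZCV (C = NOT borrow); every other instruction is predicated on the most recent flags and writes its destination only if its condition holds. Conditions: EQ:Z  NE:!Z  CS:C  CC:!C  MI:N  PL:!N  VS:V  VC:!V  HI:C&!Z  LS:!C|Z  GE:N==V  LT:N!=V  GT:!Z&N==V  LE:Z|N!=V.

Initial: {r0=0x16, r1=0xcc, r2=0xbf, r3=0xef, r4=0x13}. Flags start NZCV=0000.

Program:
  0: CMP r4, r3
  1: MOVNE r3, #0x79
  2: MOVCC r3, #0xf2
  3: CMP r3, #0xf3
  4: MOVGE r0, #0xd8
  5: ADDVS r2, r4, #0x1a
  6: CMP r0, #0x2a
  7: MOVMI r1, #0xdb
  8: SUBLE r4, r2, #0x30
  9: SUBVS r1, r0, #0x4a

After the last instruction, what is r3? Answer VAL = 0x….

0: ✓ CMP  NZCV=0000
1: ✓ MOVNE  r3←0x79
2: ✓ MOVCC  r3←0xf2
3: ✓ CMP  NZCV=1000
4: · MOVGE
5: · ADDVS
6: ✓ CMP  NZCV=1000
7: ✓ MOVMI  r1←0xdb
8: ✓ SUBLE  r4←0x8f
9: · SUBVS

VAL = 0xf2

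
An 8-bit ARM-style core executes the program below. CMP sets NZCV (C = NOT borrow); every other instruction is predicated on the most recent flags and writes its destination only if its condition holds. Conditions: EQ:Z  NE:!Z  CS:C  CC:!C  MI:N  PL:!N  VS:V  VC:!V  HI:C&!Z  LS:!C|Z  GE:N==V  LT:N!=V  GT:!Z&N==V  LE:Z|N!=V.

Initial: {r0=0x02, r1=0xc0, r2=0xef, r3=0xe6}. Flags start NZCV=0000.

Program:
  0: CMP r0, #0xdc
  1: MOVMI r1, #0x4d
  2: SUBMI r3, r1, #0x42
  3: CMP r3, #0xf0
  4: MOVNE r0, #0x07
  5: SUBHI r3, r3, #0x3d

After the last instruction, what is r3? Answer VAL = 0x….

VAL = 0xe6

0: ✓ CMP  NZCV=0000
1: · MOVMI
2: · SUBMI
3: ✓ CMP  NZCV=1000
4: ✓ MOVNE  r0←0x07
5: · SUBHI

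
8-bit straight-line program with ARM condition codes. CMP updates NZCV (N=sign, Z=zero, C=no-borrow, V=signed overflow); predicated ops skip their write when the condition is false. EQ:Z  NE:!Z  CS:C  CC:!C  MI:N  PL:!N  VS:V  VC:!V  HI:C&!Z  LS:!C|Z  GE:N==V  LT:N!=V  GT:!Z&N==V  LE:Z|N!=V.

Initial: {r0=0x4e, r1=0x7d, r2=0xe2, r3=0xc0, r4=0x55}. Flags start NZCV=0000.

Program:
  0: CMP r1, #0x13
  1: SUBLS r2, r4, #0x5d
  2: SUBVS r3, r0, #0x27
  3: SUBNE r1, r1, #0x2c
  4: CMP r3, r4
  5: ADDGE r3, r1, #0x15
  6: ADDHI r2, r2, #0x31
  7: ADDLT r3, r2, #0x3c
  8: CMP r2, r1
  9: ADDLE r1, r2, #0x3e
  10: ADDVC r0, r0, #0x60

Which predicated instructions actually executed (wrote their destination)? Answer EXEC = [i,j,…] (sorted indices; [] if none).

[0] flags=0010 → (cmp)
[1] flags=0010 LS?F → skip
[2] flags=0010 VS?F → skip
[3] flags=0010 NE?T → r1=0x51
[4] flags=0011 → (cmp)
[5] flags=0011 GE?F → skip
[6] flags=0011 HI?T → r2=0x13
[7] flags=0011 LT?T → r3=0x4f
[8] flags=1000 → (cmp)
[9] flags=1000 LE?T → r1=0x51
[10] flags=1000 VC?T → r0=0xae

EXEC = [3,6,7,9,10]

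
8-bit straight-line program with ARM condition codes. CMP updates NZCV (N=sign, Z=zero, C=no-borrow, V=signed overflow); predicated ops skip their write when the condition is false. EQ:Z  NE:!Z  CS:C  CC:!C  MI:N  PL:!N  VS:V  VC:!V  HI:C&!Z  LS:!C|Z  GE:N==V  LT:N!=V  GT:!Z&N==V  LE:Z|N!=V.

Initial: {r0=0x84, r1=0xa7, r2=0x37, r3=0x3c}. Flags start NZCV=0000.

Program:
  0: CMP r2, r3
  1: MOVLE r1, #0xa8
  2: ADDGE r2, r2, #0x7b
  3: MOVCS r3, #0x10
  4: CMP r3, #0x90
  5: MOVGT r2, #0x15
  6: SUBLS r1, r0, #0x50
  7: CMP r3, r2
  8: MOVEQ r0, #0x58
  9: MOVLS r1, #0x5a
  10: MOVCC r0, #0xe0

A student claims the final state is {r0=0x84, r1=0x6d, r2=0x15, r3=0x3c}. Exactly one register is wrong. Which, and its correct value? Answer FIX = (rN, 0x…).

FIX = (r1, 0x34)

[0] flags=1000 → (cmp)
[1] flags=1000 LE?T → r1=0xa8
[2] flags=1000 GE?F → skip
[3] flags=1000 CS?F → skip
[4] flags=1001 → (cmp)
[5] flags=1001 GT?T → r2=0x15
[6] flags=1001 LS?T → r1=0x34
[7] flags=0010 → (cmp)
[8] flags=0010 EQ?F → skip
[9] flags=0010 LS?F → skip
[10] flags=0010 CC?F → skip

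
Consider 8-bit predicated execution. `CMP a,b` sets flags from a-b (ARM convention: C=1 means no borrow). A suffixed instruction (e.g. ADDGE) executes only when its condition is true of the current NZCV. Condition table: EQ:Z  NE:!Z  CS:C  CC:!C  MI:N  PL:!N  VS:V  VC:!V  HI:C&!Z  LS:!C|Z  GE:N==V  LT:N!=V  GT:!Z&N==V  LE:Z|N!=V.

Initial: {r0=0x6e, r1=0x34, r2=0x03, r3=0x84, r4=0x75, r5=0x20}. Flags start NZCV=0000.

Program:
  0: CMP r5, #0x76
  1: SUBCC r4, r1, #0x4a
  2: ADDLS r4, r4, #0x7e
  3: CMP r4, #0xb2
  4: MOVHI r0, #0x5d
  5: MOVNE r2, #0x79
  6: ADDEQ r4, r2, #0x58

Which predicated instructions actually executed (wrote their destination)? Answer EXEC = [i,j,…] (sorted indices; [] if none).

EXEC = [1,2,5]

[0] flags=1000 → (cmp)
[1] flags=1000 CC?T → r4=0xea
[2] flags=1000 LS?T → r4=0x68
[3] flags=1001 → (cmp)
[4] flags=1001 HI?F → skip
[5] flags=1001 NE?T → r2=0x79
[6] flags=1001 EQ?F → skip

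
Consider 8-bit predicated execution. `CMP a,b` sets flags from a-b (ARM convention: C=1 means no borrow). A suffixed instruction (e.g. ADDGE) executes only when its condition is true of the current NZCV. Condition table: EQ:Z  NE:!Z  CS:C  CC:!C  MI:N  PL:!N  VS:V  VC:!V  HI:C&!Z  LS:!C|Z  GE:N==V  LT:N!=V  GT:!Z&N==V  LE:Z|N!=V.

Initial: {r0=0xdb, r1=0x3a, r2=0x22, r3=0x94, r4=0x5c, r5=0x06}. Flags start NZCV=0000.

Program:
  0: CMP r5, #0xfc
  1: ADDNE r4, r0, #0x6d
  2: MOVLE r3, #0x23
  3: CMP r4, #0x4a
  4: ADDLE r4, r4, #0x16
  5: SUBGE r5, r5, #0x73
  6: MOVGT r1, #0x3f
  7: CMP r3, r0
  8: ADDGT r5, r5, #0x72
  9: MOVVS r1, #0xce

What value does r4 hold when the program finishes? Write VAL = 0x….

[0] flags=0000 → (cmp)
[1] flags=0000 NE?T → r4=0x48
[2] flags=0000 LE?F → skip
[3] flags=1000 → (cmp)
[4] flags=1000 LE?T → r4=0x5e
[5] flags=1000 GE?F → skip
[6] flags=1000 GT?F → skip
[7] flags=1000 → (cmp)
[8] flags=1000 GT?F → skip
[9] flags=1000 VS?F → skip

VAL = 0x5e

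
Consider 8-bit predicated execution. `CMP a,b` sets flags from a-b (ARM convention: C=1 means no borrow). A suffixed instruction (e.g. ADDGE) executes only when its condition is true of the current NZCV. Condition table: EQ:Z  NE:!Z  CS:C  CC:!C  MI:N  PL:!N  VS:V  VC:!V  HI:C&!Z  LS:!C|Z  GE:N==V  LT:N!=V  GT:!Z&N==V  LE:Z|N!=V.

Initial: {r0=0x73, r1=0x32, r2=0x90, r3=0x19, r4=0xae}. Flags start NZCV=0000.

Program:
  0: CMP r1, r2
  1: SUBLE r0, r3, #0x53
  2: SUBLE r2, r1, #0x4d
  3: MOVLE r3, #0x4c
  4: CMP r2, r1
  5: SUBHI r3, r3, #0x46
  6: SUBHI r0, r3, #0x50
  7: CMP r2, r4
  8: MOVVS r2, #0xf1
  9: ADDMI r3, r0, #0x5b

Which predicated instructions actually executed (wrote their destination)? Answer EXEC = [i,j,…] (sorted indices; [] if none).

0: ✓ CMP  NZCV=1001
1: · SUBLE
2: · SUBLE
3: · MOVLE
4: ✓ CMP  NZCV=0011
5: ✓ SUBHI  r3←0xd3
6: ✓ SUBHI  r0←0x83
7: ✓ CMP  NZCV=1000
8: · MOVVS
9: ✓ ADDMI  r3←0xde

EXEC = [5,6,9]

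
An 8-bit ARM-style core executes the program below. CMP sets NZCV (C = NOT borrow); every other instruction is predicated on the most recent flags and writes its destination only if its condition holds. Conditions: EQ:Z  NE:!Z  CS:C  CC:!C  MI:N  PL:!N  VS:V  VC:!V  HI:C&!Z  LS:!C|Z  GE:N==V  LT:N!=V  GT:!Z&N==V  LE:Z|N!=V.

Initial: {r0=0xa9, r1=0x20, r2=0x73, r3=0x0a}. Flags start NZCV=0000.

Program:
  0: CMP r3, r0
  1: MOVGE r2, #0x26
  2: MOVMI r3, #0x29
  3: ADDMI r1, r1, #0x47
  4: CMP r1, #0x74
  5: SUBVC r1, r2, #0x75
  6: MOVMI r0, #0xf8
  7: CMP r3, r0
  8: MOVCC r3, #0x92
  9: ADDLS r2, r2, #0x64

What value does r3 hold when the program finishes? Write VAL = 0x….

0: ✓ CMP  NZCV=0000
1: ✓ MOVGE  r2←0x26
2: · MOVMI
3: · ADDMI
4: ✓ CMP  NZCV=1000
5: ✓ SUBVC  r1←0xb1
6: ✓ MOVMI  r0←0xf8
7: ✓ CMP  NZCV=0000
8: ✓ MOVCC  r3←0x92
9: ✓ ADDLS  r2←0x8a

VAL = 0x92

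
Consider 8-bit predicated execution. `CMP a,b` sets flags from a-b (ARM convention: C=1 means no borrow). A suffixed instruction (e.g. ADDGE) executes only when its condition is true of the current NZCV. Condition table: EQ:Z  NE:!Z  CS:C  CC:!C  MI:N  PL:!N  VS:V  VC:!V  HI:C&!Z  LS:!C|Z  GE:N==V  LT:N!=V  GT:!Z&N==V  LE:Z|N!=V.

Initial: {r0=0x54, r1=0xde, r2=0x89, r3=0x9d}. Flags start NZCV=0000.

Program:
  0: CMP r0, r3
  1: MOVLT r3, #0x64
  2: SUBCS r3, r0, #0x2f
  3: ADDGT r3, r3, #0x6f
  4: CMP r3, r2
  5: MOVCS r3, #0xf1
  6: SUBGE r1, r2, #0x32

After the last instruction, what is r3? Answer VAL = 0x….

0: ✓ CMP  NZCV=1001
1: · MOVLT
2: · SUBCS
3: ✓ ADDGT  r3←0x0c
4: ✓ CMP  NZCV=1001
5: · MOVCS
6: ✓ SUBGE  r1←0x57

VAL = 0x0c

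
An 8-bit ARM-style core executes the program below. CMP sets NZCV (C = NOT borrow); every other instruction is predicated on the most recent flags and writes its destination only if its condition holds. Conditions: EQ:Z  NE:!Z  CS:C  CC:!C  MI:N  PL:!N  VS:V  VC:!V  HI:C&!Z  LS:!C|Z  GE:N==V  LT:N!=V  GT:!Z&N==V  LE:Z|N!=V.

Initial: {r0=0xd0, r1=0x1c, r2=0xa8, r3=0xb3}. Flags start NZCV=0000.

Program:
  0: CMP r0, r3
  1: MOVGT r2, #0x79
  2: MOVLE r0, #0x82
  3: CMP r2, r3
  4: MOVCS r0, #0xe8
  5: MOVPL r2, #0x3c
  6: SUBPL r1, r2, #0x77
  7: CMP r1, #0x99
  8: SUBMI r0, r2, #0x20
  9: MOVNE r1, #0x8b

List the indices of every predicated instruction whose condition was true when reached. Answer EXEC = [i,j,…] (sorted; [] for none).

0: ✓ CMP  NZCV=0010
1: ✓ MOVGT  r2←0x79
2: · MOVLE
3: ✓ CMP  NZCV=1001
4: · MOVCS
5: · MOVPL
6: · SUBPL
7: ✓ CMP  NZCV=1001
8: ✓ SUBMI  r0←0x59
9: ✓ MOVNE  r1←0x8b

EXEC = [1,8,9]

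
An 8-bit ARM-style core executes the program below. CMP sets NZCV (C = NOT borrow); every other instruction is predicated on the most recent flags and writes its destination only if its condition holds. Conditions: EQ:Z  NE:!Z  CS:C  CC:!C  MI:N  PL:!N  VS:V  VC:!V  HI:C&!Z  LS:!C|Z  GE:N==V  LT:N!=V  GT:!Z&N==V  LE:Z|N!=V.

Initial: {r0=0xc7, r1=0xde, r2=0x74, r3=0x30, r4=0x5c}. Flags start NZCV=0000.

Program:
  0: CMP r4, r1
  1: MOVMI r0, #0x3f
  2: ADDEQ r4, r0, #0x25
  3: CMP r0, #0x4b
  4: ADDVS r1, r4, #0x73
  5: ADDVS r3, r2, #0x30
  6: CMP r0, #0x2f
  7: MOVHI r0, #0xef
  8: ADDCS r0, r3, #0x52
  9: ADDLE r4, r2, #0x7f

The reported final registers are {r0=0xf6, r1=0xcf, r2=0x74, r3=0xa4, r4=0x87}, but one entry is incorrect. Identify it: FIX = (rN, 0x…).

FIX = (r4, 0xf3)

[0] flags=0000 → (cmp)
[1] flags=0000 MI?F → skip
[2] flags=0000 EQ?F → skip
[3] flags=0011 → (cmp)
[4] flags=0011 VS?T → r1=0xcf
[5] flags=0011 VS?T → r3=0xa4
[6] flags=1010 → (cmp)
[7] flags=1010 HI?T → r0=0xef
[8] flags=1010 CS?T → r0=0xf6
[9] flags=1010 LE?T → r4=0xf3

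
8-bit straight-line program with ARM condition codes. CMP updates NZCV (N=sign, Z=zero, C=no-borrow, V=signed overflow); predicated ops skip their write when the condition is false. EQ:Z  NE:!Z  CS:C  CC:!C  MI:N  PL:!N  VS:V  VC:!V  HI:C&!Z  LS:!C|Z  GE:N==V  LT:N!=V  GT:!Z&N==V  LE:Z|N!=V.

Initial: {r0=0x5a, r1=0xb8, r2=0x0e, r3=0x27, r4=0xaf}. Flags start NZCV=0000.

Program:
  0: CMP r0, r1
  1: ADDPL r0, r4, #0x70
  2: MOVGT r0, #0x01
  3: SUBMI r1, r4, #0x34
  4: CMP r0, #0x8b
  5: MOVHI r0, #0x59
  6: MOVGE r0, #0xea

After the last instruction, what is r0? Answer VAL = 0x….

[0] flags=1001 → (cmp)
[1] flags=1001 PL?F → skip
[2] flags=1001 GT?T → r0=0x01
[3] flags=1001 MI?T → r1=0x7b
[4] flags=0000 → (cmp)
[5] flags=0000 HI?F → skip
[6] flags=0000 GE?T → r0=0xea

VAL = 0xea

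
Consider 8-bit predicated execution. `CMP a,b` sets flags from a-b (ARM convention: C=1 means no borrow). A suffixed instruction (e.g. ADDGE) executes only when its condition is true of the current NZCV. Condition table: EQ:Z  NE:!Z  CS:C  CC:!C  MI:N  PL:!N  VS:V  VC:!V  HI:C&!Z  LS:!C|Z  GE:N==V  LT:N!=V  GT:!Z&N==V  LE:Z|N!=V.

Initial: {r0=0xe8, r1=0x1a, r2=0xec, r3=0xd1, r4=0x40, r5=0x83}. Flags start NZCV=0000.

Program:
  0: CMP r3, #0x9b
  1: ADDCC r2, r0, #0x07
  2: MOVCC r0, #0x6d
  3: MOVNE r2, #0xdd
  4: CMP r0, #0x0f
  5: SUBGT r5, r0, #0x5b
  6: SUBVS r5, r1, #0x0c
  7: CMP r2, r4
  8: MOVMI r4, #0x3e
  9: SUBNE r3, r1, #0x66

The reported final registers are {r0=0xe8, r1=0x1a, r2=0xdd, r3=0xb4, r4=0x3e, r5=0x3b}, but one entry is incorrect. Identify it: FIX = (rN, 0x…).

FIX = (r5, 0x83)

[0] flags=0010 → (cmp)
[1] flags=0010 CC?F → skip
[2] flags=0010 CC?F → skip
[3] flags=0010 NE?T → r2=0xdd
[4] flags=1010 → (cmp)
[5] flags=1010 GT?F → skip
[6] flags=1010 VS?F → skip
[7] flags=1010 → (cmp)
[8] flags=1010 MI?T → r4=0x3e
[9] flags=1010 NE?T → r3=0xb4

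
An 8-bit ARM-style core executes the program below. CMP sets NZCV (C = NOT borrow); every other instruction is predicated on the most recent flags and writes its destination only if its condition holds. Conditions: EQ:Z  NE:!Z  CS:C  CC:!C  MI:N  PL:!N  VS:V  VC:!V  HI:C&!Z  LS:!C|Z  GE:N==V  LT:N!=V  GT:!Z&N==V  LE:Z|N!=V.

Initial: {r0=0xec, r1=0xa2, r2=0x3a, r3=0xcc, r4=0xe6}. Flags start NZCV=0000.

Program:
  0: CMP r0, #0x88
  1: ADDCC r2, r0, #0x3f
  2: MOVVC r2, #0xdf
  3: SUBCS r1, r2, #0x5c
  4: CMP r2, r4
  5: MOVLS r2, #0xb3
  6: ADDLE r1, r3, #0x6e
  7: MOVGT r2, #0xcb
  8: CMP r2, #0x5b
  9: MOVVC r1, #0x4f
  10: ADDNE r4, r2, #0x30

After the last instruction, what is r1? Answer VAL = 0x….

VAL = 0x3a

[0] flags=0010 → (cmp)
[1] flags=0010 CC?F → skip
[2] flags=0010 VC?T → r2=0xdf
[3] flags=0010 CS?T → r1=0x83
[4] flags=1000 → (cmp)
[5] flags=1000 LS?T → r2=0xb3
[6] flags=1000 LE?T → r1=0x3a
[7] flags=1000 GT?F → skip
[8] flags=0011 → (cmp)
[9] flags=0011 VC?F → skip
[10] flags=0011 NE?T → r4=0xe3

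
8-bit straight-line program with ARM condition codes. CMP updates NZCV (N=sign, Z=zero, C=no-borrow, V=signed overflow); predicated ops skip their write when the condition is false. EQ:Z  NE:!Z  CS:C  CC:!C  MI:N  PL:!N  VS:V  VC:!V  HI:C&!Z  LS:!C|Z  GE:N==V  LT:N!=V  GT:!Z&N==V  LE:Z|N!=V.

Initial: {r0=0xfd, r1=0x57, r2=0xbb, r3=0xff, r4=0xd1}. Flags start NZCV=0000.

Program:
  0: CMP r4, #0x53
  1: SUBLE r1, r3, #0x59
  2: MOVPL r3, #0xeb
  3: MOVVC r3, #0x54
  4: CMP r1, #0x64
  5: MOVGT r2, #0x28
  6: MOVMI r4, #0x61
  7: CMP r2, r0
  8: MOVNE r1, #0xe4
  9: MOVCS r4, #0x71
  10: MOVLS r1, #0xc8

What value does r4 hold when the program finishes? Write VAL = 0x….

VAL = 0xd1

0: ✓ CMP  NZCV=0011
1: ✓ SUBLE  r1←0xa6
2: ✓ MOVPL  r3←0xeb
3: · MOVVC
4: ✓ CMP  NZCV=0011
5: · MOVGT
6: · MOVMI
7: ✓ CMP  NZCV=1000
8: ✓ MOVNE  r1←0xe4
9: · MOVCS
10: ✓ MOVLS  r1←0xc8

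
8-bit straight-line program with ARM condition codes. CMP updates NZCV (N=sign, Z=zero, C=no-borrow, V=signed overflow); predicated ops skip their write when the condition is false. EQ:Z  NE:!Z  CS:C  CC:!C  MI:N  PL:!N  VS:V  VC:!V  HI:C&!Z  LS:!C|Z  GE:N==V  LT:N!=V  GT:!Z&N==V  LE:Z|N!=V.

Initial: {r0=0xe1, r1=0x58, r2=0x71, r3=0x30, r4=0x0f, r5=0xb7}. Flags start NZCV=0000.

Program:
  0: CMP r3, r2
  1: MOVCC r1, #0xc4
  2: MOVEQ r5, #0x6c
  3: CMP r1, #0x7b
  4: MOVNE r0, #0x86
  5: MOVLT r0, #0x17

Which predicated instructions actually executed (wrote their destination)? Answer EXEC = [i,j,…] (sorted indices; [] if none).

0: ✓ CMP  NZCV=1000
1: ✓ MOVCC  r1←0xc4
2: · MOVEQ
3: ✓ CMP  NZCV=0011
4: ✓ MOVNE  r0←0x86
5: ✓ MOVLT  r0←0x17

EXEC = [1,4,5]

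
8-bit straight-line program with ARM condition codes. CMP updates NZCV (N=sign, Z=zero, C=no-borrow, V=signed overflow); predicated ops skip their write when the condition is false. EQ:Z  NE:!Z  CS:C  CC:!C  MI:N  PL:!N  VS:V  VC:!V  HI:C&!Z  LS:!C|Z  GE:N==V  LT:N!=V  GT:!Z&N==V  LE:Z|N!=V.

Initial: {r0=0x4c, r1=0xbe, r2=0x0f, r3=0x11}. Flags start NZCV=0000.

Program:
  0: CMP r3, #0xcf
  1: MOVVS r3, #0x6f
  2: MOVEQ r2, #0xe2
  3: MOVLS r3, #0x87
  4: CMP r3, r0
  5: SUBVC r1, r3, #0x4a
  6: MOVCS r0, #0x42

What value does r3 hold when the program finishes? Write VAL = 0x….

VAL = 0x87

[0] flags=0000 → (cmp)
[1] flags=0000 VS?F → skip
[2] flags=0000 EQ?F → skip
[3] flags=0000 LS?T → r3=0x87
[4] flags=0011 → (cmp)
[5] flags=0011 VC?F → skip
[6] flags=0011 CS?T → r0=0x42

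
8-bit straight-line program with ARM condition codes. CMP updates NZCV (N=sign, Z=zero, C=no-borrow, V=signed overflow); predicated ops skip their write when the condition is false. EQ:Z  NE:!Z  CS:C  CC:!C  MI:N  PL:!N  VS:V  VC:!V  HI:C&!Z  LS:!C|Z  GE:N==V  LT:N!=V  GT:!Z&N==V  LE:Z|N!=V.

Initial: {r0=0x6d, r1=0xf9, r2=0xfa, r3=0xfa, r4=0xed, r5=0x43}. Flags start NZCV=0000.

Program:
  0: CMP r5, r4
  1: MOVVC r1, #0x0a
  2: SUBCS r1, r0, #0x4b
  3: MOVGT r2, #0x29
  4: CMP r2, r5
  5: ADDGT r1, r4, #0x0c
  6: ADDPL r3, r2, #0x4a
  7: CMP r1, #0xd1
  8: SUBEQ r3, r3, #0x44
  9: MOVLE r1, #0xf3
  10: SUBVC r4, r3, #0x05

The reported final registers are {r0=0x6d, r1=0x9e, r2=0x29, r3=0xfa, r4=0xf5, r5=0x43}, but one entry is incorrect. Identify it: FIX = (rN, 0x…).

[0] flags=0000 → (cmp)
[1] flags=0000 VC?T → r1=0x0a
[2] flags=0000 CS?F → skip
[3] flags=0000 GT?T → r2=0x29
[4] flags=1000 → (cmp)
[5] flags=1000 GT?F → skip
[6] flags=1000 PL?F → skip
[7] flags=0000 → (cmp)
[8] flags=0000 EQ?F → skip
[9] flags=0000 LE?F → skip
[10] flags=0000 VC?T → r4=0xf5

FIX = (r1, 0x0a)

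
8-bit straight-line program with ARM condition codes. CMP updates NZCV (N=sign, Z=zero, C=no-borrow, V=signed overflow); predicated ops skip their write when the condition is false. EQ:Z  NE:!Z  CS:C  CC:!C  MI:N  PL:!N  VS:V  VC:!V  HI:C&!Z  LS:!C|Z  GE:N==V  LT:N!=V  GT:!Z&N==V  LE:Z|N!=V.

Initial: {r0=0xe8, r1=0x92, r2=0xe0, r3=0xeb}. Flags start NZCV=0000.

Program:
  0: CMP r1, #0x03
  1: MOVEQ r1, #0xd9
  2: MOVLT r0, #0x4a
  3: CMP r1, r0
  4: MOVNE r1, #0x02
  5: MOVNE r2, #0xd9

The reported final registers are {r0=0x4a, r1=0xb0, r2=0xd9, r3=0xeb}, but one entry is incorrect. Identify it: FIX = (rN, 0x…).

0: ✓ CMP  NZCV=1010
1: · MOVEQ
2: ✓ MOVLT  r0←0x4a
3: ✓ CMP  NZCV=0011
4: ✓ MOVNE  r1←0x02
5: ✓ MOVNE  r2←0xd9

FIX = (r1, 0x02)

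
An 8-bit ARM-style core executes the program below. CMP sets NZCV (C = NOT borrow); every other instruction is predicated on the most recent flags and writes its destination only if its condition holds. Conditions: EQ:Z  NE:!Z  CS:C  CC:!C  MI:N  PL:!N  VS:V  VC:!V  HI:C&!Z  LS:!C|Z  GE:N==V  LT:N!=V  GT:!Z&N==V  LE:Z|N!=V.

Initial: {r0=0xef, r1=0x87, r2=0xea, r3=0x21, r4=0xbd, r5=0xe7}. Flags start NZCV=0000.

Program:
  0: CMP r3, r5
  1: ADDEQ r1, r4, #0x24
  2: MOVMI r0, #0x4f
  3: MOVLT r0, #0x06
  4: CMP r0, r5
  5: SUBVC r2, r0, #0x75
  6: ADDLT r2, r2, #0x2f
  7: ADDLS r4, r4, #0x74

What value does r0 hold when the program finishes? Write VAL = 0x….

VAL = 0xef

0: ✓ CMP  NZCV=0000
1: · ADDEQ
2: · MOVMI
3: · MOVLT
4: ✓ CMP  NZCV=0010
5: ✓ SUBVC  r2←0x7a
6: · ADDLT
7: · ADDLS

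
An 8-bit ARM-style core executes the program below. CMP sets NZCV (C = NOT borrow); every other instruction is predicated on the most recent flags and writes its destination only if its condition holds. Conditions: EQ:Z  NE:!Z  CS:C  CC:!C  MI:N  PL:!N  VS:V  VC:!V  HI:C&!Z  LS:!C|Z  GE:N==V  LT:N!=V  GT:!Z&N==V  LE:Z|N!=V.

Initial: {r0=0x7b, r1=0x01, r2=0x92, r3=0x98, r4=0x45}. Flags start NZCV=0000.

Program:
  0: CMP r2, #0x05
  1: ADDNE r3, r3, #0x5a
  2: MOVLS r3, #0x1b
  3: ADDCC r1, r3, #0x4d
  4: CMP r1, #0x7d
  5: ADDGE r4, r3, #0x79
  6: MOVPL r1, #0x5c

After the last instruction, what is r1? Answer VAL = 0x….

VAL = 0x01

0: ✓ CMP  NZCV=1010
1: ✓ ADDNE  r3←0xf2
2: · MOVLS
3: · ADDCC
4: ✓ CMP  NZCV=1000
5: · ADDGE
6: · MOVPL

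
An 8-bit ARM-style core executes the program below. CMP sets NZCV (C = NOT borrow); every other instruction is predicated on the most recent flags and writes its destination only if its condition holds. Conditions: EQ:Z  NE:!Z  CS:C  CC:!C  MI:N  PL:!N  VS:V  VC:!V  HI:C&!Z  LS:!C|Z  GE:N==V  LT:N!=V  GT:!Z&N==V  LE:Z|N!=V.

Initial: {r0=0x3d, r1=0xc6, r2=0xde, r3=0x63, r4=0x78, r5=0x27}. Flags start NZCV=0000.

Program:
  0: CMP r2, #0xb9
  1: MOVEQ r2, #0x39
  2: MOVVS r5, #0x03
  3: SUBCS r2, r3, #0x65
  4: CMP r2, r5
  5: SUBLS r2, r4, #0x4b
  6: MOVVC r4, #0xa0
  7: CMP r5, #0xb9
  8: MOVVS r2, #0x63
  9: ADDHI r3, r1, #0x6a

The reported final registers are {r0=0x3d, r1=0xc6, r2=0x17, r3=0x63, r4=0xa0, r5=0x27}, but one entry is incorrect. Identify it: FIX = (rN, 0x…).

FIX = (r2, 0xfe)

0: ✓ CMP  NZCV=0010
1: · MOVEQ
2: · MOVVS
3: ✓ SUBCS  r2←0xfe
4: ✓ CMP  NZCV=1010
5: · SUBLS
6: ✓ MOVVC  r4←0xa0
7: ✓ CMP  NZCV=0000
8: · MOVVS
9: · ADDHI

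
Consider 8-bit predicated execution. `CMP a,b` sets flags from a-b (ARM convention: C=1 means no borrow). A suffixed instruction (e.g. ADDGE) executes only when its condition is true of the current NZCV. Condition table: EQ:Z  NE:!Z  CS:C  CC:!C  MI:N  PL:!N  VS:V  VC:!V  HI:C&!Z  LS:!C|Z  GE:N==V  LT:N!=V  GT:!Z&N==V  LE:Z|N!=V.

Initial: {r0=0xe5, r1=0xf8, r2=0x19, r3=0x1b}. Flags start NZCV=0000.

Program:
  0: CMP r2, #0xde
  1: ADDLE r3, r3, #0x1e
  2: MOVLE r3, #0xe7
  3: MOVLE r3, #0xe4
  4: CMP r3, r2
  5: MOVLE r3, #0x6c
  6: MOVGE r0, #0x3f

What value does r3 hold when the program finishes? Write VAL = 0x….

0: ✓ CMP  NZCV=0000
1: · ADDLE
2: · MOVLE
3: · MOVLE
4: ✓ CMP  NZCV=0010
5: · MOVLE
6: ✓ MOVGE  r0←0x3f

VAL = 0x1b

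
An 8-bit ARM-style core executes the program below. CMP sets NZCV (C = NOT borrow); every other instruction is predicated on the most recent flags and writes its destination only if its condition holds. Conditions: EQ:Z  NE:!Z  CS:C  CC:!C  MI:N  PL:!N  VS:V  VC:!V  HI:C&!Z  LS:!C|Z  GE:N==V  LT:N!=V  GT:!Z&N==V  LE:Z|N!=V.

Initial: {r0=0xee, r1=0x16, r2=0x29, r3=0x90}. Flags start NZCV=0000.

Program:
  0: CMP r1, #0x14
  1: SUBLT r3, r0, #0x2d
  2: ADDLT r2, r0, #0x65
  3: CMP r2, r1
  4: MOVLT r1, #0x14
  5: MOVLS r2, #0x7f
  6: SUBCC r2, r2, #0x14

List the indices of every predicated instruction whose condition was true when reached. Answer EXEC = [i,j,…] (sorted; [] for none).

0: ✓ CMP  NZCV=0010
1: · SUBLT
2: · ADDLT
3: ✓ CMP  NZCV=0010
4: · MOVLT
5: · MOVLS
6: · SUBCC

EXEC = []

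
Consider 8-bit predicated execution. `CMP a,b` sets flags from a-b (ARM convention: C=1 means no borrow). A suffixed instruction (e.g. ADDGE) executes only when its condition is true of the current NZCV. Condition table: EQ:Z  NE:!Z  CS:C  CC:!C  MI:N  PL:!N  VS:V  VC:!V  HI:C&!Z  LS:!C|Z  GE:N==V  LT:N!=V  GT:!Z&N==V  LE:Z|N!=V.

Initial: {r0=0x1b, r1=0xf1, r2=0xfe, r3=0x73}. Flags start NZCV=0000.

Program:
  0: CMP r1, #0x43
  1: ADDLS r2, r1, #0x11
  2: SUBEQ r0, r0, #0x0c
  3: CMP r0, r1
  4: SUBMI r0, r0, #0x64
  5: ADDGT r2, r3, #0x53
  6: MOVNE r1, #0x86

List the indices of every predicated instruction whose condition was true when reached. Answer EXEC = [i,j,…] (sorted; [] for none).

EXEC = [5,6]

0: ✓ CMP  NZCV=1010
1: · ADDLS
2: · SUBEQ
3: ✓ CMP  NZCV=0000
4: · SUBMI
5: ✓ ADDGT  r2←0xc6
6: ✓ MOVNE  r1←0x86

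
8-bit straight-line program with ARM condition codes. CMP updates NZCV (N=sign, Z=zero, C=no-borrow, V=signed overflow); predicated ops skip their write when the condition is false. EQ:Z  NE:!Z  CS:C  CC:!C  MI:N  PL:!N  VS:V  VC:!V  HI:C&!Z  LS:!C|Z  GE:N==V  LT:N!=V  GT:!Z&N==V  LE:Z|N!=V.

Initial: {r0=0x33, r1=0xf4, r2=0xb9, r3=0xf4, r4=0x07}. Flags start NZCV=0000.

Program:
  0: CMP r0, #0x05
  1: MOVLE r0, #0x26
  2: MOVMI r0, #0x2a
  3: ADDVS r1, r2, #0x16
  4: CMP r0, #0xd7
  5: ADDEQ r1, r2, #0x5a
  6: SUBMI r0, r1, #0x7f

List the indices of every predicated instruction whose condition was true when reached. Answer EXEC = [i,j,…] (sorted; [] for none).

EXEC = []

[0] flags=0010 → (cmp)
[1] flags=0010 LE?F → skip
[2] flags=0010 MI?F → skip
[3] flags=0010 VS?F → skip
[4] flags=0000 → (cmp)
[5] flags=0000 EQ?F → skip
[6] flags=0000 MI?F → skip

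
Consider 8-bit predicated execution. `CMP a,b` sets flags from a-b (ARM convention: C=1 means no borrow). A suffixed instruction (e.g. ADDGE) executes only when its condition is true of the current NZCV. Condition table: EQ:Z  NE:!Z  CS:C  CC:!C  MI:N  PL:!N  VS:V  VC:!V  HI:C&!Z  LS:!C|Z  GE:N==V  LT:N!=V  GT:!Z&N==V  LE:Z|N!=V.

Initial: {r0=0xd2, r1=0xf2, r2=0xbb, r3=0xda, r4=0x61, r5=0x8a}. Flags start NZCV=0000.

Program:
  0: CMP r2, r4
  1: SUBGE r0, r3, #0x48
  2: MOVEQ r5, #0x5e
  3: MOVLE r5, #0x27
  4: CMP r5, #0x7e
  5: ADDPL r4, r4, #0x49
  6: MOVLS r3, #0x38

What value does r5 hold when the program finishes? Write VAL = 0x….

[0] flags=0011 → (cmp)
[1] flags=0011 GE?F → skip
[2] flags=0011 EQ?F → skip
[3] flags=0011 LE?T → r5=0x27
[4] flags=1000 → (cmp)
[5] flags=1000 PL?F → skip
[6] flags=1000 LS?T → r3=0x38

VAL = 0x27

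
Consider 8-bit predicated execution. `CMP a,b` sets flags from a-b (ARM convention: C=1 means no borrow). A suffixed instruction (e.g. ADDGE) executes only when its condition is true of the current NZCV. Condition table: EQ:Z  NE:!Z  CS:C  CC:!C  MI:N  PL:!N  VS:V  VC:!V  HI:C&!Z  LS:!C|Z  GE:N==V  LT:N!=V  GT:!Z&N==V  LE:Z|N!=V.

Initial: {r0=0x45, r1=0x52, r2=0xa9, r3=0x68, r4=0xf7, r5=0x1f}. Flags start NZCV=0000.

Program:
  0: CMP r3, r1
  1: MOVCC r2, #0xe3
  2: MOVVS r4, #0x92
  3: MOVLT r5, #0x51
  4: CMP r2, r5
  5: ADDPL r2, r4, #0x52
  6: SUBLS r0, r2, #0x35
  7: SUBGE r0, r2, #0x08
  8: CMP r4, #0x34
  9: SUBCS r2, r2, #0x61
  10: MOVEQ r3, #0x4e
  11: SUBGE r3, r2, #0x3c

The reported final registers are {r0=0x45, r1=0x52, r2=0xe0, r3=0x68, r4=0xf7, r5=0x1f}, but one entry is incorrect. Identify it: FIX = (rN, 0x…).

FIX = (r2, 0x48)

0: ✓ CMP  NZCV=0010
1: · MOVCC
2: · MOVVS
3: · MOVLT
4: ✓ CMP  NZCV=1010
5: · ADDPL
6: · SUBLS
7: · SUBGE
8: ✓ CMP  NZCV=1010
9: ✓ SUBCS  r2←0x48
10: · MOVEQ
11: · SUBGE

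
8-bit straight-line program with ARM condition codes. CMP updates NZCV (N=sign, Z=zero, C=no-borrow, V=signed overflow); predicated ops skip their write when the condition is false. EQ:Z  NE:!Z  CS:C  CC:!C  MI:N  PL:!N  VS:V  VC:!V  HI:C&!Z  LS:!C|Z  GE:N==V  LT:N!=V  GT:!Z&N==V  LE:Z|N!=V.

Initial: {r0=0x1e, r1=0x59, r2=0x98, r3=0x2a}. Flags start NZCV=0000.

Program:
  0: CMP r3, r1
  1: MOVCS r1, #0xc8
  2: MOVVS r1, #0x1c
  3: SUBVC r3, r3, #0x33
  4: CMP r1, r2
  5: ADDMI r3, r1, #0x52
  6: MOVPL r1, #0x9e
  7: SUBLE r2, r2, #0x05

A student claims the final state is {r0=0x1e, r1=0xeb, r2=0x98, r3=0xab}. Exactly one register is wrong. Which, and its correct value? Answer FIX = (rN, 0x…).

[0] flags=1000 → (cmp)
[1] flags=1000 CS?F → skip
[2] flags=1000 VS?F → skip
[3] flags=1000 VC?T → r3=0xf7
[4] flags=1001 → (cmp)
[5] flags=1001 MI?T → r3=0xab
[6] flags=1001 PL?F → skip
[7] flags=1001 LE?F → skip

FIX = (r1, 0x59)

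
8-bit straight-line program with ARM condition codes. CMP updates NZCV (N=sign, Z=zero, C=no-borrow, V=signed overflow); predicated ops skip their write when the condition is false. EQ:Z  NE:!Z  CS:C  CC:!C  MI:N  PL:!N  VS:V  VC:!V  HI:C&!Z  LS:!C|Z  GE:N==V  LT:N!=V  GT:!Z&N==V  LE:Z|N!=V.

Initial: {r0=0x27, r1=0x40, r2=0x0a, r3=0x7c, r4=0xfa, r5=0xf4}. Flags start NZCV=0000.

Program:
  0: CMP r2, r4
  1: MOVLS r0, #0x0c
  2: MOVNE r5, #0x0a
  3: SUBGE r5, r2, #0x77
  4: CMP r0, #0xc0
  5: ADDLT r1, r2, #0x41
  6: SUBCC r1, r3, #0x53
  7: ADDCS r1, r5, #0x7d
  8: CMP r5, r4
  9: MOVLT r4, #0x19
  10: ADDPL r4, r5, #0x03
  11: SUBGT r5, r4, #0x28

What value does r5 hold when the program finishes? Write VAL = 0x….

0: ✓ CMP  NZCV=0000
1: ✓ MOVLS  r0←0x0c
2: ✓ MOVNE  r5←0x0a
3: ✓ SUBGE  r5←0x93
4: ✓ CMP  NZCV=0000
5: · ADDLT
6: ✓ SUBCC  r1←0x29
7: · ADDCS
8: ✓ CMP  NZCV=1000
9: ✓ MOVLT  r4←0x19
10: · ADDPL
11: · SUBGT

VAL = 0x93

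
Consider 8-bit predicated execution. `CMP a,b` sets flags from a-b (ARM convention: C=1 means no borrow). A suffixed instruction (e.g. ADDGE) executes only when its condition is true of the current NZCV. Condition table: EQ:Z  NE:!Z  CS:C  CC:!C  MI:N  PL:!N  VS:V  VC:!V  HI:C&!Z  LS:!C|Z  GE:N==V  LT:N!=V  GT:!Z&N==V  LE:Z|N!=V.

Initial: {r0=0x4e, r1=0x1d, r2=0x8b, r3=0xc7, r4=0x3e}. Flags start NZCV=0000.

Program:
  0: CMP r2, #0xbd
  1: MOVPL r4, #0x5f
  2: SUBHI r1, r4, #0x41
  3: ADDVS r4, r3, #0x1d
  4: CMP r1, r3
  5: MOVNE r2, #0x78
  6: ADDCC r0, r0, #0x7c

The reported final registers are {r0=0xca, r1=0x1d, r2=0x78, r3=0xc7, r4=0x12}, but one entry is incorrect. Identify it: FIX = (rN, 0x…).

FIX = (r4, 0x3e)

0: ✓ CMP  NZCV=1000
1: · MOVPL
2: · SUBHI
3: · ADDVS
4: ✓ CMP  NZCV=0000
5: ✓ MOVNE  r2←0x78
6: ✓ ADDCC  r0←0xca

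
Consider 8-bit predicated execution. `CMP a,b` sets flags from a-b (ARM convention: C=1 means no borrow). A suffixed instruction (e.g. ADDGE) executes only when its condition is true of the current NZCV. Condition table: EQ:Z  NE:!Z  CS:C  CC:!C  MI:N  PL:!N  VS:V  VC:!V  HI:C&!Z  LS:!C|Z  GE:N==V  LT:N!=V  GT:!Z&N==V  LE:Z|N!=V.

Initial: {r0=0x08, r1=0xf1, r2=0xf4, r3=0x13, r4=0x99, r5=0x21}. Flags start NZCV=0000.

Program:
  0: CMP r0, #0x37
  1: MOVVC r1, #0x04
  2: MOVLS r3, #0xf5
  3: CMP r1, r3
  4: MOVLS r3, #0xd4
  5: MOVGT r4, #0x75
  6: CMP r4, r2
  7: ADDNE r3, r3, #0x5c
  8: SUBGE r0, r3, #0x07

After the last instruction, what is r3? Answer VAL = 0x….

VAL = 0x30

[0] flags=1000 → (cmp)
[1] flags=1000 VC?T → r1=0x04
[2] flags=1000 LS?T → r3=0xf5
[3] flags=0000 → (cmp)
[4] flags=0000 LS?T → r3=0xd4
[5] flags=0000 GT?T → r4=0x75
[6] flags=1001 → (cmp)
[7] flags=1001 NE?T → r3=0x30
[8] flags=1001 GE?T → r0=0x29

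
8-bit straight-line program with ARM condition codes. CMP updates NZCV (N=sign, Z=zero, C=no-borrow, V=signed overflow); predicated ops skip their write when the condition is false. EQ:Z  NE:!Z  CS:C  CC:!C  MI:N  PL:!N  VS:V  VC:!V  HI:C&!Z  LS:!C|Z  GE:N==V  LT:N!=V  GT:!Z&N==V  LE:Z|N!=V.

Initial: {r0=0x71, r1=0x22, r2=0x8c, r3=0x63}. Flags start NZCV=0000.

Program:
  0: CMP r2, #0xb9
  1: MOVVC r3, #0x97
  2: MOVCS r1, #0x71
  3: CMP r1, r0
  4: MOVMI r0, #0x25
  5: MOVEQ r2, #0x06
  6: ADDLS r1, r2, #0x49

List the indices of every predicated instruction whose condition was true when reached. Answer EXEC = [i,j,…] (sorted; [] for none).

EXEC = [1,4,6]

0: ✓ CMP  NZCV=1000
1: ✓ MOVVC  r3←0x97
2: · MOVCS
3: ✓ CMP  NZCV=1000
4: ✓ MOVMI  r0←0x25
5: · MOVEQ
6: ✓ ADDLS  r1←0xd5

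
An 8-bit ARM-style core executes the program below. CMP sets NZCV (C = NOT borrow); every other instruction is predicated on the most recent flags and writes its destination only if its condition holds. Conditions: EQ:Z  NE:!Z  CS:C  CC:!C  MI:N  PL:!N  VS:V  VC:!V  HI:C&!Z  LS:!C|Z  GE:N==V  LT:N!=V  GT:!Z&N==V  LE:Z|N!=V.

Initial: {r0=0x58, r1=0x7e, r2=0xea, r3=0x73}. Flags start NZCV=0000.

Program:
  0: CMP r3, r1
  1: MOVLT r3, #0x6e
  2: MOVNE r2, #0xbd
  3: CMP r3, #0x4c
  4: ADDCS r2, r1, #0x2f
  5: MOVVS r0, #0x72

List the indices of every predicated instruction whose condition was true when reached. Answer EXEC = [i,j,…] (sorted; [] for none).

EXEC = [1,2,4]

[0] flags=1000 → (cmp)
[1] flags=1000 LT?T → r3=0x6e
[2] flags=1000 NE?T → r2=0xbd
[3] flags=0010 → (cmp)
[4] flags=0010 CS?T → r2=0xad
[5] flags=0010 VS?F → skip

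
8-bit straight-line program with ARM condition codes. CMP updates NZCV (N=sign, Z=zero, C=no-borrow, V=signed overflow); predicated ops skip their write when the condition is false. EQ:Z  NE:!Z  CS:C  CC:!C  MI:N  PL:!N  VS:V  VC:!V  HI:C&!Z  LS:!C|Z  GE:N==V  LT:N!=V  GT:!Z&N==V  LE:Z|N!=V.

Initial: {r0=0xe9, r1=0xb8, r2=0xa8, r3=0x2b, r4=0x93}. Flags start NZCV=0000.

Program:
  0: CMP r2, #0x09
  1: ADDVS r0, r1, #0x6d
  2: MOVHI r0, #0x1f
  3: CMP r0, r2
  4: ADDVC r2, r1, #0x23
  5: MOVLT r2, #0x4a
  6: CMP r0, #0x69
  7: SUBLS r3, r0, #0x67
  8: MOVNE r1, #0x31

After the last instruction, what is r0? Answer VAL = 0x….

[0] flags=1010 → (cmp)
[1] flags=1010 VS?F → skip
[2] flags=1010 HI?T → r0=0x1f
[3] flags=0000 → (cmp)
[4] flags=0000 VC?T → r2=0xdb
[5] flags=0000 LT?F → skip
[6] flags=1000 → (cmp)
[7] flags=1000 LS?T → r3=0xb8
[8] flags=1000 NE?T → r1=0x31

VAL = 0x1f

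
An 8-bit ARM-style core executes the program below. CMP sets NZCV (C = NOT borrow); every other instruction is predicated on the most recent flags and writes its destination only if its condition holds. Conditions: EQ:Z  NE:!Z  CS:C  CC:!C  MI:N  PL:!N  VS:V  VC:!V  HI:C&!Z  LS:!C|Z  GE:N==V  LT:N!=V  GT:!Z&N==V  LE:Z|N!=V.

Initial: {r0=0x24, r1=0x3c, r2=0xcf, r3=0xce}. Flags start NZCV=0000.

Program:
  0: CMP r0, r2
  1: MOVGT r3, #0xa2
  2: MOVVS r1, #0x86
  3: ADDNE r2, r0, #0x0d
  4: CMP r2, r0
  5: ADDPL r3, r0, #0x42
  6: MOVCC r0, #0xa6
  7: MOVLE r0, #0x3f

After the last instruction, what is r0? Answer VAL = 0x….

[0] flags=0000 → (cmp)
[1] flags=0000 GT?T → r3=0xa2
[2] flags=0000 VS?F → skip
[3] flags=0000 NE?T → r2=0x31
[4] flags=0010 → (cmp)
[5] flags=0010 PL?T → r3=0x66
[6] flags=0010 CC?F → skip
[7] flags=0010 LE?F → skip

VAL = 0x24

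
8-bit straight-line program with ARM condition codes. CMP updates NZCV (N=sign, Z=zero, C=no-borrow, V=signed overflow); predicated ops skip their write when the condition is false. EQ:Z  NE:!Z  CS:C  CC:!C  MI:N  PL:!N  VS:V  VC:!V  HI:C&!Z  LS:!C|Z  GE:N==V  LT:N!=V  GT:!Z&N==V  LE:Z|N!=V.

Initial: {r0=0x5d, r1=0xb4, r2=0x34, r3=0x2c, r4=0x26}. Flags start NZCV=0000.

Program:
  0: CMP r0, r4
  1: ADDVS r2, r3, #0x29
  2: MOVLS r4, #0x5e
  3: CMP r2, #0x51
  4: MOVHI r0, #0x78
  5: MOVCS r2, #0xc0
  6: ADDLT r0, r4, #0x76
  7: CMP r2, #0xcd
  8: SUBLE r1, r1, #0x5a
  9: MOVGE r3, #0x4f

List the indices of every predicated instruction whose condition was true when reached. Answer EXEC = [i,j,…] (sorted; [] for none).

0: ✓ CMP  NZCV=0010
1: · ADDVS
2: · MOVLS
3: ✓ CMP  NZCV=1000
4: · MOVHI
5: · MOVCS
6: ✓ ADDLT  r0←0x9c
7: ✓ CMP  NZCV=0000
8: · SUBLE
9: ✓ MOVGE  r3←0x4f

EXEC = [6,9]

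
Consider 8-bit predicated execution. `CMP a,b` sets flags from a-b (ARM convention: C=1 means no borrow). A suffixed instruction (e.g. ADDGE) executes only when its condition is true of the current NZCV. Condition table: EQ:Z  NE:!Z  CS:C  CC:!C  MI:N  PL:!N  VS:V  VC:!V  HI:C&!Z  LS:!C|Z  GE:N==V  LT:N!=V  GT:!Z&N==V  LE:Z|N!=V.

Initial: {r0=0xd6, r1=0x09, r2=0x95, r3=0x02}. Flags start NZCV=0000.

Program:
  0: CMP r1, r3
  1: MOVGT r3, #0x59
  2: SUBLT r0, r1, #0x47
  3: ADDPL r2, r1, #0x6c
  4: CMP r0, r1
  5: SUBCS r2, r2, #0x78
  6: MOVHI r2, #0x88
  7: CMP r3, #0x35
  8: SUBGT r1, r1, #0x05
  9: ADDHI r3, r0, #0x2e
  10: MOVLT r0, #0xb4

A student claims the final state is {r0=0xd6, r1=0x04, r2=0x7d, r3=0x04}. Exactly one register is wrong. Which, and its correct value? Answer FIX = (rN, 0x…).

0: ✓ CMP  NZCV=0010
1: ✓ MOVGT  r3←0x59
2: · SUBLT
3: ✓ ADDPL  r2←0x75
4: ✓ CMP  NZCV=1010
5: ✓ SUBCS  r2←0xfd
6: ✓ MOVHI  r2←0x88
7: ✓ CMP  NZCV=0010
8: ✓ SUBGT  r1←0x04
9: ✓ ADDHI  r3←0x04
10: · MOVLT

FIX = (r2, 0x88)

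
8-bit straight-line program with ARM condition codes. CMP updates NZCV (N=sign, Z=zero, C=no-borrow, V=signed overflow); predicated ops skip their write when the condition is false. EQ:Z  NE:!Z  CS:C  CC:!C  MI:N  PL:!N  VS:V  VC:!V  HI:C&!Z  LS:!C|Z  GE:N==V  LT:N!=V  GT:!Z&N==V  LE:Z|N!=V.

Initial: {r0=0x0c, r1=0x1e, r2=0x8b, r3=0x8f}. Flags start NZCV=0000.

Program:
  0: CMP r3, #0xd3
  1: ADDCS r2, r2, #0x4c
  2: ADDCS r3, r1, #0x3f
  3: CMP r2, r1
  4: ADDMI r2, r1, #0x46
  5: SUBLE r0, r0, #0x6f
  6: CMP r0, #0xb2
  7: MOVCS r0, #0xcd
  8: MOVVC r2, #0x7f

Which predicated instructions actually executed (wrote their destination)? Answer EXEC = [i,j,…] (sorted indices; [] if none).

[0] flags=1000 → (cmp)
[1] flags=1000 CS?F → skip
[2] flags=1000 CS?F → skip
[3] flags=0011 → (cmp)
[4] flags=0011 MI?F → skip
[5] flags=0011 LE?T → r0=0x9d
[6] flags=1000 → (cmp)
[7] flags=1000 CS?F → skip
[8] flags=1000 VC?T → r2=0x7f

EXEC = [5,8]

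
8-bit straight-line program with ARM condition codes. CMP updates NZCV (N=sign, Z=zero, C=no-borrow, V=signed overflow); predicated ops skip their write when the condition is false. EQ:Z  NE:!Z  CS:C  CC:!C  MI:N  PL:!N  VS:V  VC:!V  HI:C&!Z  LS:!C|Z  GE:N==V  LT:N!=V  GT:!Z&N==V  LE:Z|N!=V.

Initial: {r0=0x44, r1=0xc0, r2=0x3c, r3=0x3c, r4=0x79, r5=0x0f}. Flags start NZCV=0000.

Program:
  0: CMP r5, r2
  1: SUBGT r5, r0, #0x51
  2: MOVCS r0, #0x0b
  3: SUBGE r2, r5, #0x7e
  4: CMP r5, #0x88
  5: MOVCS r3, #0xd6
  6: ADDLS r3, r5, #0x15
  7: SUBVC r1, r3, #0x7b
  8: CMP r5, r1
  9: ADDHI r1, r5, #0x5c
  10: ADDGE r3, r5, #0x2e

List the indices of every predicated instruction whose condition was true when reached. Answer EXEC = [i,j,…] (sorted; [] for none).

[0] flags=1000 → (cmp)
[1] flags=1000 GT?F → skip
[2] flags=1000 CS?F → skip
[3] flags=1000 GE?F → skip
[4] flags=1001 → (cmp)
[5] flags=1001 CS?F → skip
[6] flags=1001 LS?T → r3=0x24
[7] flags=1001 VC?F → skip
[8] flags=0000 → (cmp)
[9] flags=0000 HI?F → skip
[10] flags=0000 GE?T → r3=0x3d

EXEC = [6,10]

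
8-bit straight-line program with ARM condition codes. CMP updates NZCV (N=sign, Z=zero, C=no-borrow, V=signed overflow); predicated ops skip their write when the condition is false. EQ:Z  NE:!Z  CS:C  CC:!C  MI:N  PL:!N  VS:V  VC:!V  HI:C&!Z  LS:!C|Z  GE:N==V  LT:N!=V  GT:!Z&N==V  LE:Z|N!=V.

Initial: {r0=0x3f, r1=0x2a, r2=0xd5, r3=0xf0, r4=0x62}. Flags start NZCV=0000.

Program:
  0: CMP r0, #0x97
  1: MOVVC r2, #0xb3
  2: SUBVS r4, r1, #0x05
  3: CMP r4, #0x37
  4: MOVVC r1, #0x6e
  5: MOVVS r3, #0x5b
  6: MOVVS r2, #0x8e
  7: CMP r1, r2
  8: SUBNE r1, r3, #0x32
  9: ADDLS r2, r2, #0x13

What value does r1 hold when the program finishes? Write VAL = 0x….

VAL = 0xbe

[0] flags=1001 → (cmp)
[1] flags=1001 VC?F → skip
[2] flags=1001 VS?T → r4=0x25
[3] flags=1000 → (cmp)
[4] flags=1000 VC?T → r1=0x6e
[5] flags=1000 VS?F → skip
[6] flags=1000 VS?F → skip
[7] flags=1001 → (cmp)
[8] flags=1001 NE?T → r1=0xbe
[9] flags=1001 LS?T → r2=0xe8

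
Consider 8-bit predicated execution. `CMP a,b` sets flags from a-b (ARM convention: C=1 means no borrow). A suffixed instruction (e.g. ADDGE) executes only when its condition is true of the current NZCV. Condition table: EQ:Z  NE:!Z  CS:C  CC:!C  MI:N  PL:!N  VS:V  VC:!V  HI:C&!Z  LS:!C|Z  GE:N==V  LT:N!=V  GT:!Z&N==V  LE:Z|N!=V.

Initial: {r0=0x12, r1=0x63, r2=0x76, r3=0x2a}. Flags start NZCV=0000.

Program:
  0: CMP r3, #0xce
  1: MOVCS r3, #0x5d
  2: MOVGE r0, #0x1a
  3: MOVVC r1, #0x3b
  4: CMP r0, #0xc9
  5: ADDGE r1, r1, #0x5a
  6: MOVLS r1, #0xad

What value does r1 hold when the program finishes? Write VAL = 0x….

[0] flags=0000 → (cmp)
[1] flags=0000 CS?F → skip
[2] flags=0000 GE?T → r0=0x1a
[3] flags=0000 VC?T → r1=0x3b
[4] flags=0000 → (cmp)
[5] flags=0000 GE?T → r1=0x95
[6] flags=0000 LS?T → r1=0xad

VAL = 0xad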